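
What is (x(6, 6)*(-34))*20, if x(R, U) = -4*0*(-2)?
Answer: 0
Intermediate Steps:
x(R, U) = 0 (x(R, U) = 0*(-2) = 0)
(x(6, 6)*(-34))*20 = (0*(-34))*20 = 0*20 = 0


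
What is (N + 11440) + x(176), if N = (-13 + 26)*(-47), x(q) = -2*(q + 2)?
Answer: 10473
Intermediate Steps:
x(q) = -4 - 2*q (x(q) = -2*(2 + q) = -4 - 2*q)
N = -611 (N = 13*(-47) = -611)
(N + 11440) + x(176) = (-611 + 11440) + (-4 - 2*176) = 10829 + (-4 - 352) = 10829 - 356 = 10473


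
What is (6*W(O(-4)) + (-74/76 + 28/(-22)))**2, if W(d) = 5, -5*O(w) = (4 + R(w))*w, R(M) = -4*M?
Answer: 134583201/174724 ≈ 770.26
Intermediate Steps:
O(w) = -w*(4 - 4*w)/5 (O(w) = -(4 - 4*w)*w/5 = -w*(4 - 4*w)/5)
(6*W(O(-4)) + (-74/76 + 28/(-22)))**2 = (6*5 + (-74/76 + 28/(-22)))**2 = (30 + (-74*1/76 + 28*(-1/22)))**2 = (30 + (-37/38 - 14/11))**2 = (30 - 939/418)**2 = (11601/418)**2 = 134583201/174724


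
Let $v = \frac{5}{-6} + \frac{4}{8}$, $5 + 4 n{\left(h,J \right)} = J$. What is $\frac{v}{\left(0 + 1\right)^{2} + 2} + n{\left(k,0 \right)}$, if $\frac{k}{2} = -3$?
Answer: $- \frac{49}{36} \approx -1.3611$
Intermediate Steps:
$k = -6$ ($k = 2 \left(-3\right) = -6$)
$n{\left(h,J \right)} = - \frac{5}{4} + \frac{J}{4}$
$v = - \frac{1}{3}$ ($v = 5 \left(- \frac{1}{6}\right) + 4 \cdot \frac{1}{8} = - \frac{5}{6} + \frac{1}{2} = - \frac{1}{3} \approx -0.33333$)
$\frac{v}{\left(0 + 1\right)^{2} + 2} + n{\left(k,0 \right)} = \frac{1}{\left(0 + 1\right)^{2} + 2} \left(- \frac{1}{3}\right) + \left(- \frac{5}{4} + \frac{1}{4} \cdot 0\right) = \frac{1}{1^{2} + 2} \left(- \frac{1}{3}\right) + \left(- \frac{5}{4} + 0\right) = \frac{1}{1 + 2} \left(- \frac{1}{3}\right) - \frac{5}{4} = \frac{1}{3} \left(- \frac{1}{3}\right) - \frac{5}{4} = - \frac{1}{9} - \frac{5}{4} = - \frac{49}{36}$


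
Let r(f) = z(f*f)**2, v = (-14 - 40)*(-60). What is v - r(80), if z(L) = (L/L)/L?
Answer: 132710399999/40960000 ≈ 3240.0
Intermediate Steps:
z(L) = 1/L
v = 3240 (v = -54*(-60) = 3240)
r(f) = f**(-4) (r(f) = (1/(f*f))**2 = (1/(f**2))**2 = (f**(-2))**2 = f**(-4))
v - r(80) = 3240 - 1/80**4 = 3240 - 1*1/40960000 = 3240 - 1/40960000 = 132710399999/40960000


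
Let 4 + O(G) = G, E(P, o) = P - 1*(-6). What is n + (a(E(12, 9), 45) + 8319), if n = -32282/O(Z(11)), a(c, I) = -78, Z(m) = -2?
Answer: 40864/3 ≈ 13621.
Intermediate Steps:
E(P, o) = 6 + P (E(P, o) = P + 6 = 6 + P)
O(G) = -4 + G
n = 16141/3 (n = -32282/(-4 - 2) = -32282/(-6) = -32282*(-⅙) = 16141/3 ≈ 5380.3)
n + (a(E(12, 9), 45) + 8319) = 16141/3 + (-78 + 8319) = 16141/3 + 8241 = 40864/3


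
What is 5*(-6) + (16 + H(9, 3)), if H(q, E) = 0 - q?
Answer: -23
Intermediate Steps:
H(q, E) = -q
5*(-6) + (16 + H(9, 3)) = 5*(-6) + (16 - 1*9) = -30 + (16 - 9) = -30 + 7 = -23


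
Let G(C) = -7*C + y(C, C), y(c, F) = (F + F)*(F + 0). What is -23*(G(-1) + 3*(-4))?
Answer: 69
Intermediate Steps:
y(c, F) = 2*F² (y(c, F) = (2*F)*F = 2*F²)
G(C) = -7*C + 2*C²
-23*(G(-1) + 3*(-4)) = -23*(-(-7 + 2*(-1)) + 3*(-4)) = -23*(-(-7 - 2) - 12) = -23*(-1*(-9) - 12) = -23*(9 - 12) = -23*(-3) = 69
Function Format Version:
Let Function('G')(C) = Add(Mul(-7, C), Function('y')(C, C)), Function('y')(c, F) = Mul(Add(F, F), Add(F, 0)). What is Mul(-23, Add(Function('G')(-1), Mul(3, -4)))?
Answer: 69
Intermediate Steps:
Function('y')(c, F) = Mul(2, Pow(F, 2)) (Function('y')(c, F) = Mul(Mul(2, F), F) = Mul(2, Pow(F, 2)))
Function('G')(C) = Add(Mul(-7, C), Mul(2, Pow(C, 2)))
Mul(-23, Add(Function('G')(-1), Mul(3, -4))) = Mul(-23, Add(Mul(-1, Add(-7, Mul(2, -1))), Mul(3, -4))) = Mul(-23, Add(Mul(-1, Add(-7, -2)), -12)) = Mul(-23, Add(Mul(-1, -9), -12)) = Mul(-23, Add(9, -12)) = Mul(-23, -3) = 69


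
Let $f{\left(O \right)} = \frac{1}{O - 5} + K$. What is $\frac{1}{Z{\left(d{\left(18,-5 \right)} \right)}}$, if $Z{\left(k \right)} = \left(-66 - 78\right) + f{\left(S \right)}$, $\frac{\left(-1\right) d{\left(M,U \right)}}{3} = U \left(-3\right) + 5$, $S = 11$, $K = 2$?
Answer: $- \frac{6}{851} \approx -0.0070505$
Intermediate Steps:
$f{\left(O \right)} = 2 + \frac{1}{-5 + O}$ ($f{\left(O \right)} = \frac{1}{O - 5} + 2 = \frac{1}{-5 + O} + 2 = 2 + \frac{1}{-5 + O}$)
$d{\left(M,U \right)} = -15 + 9 U$ ($d{\left(M,U \right)} = - 3 \left(U \left(-3\right) + 5\right) = - 3 \left(- 3 U + 5\right) = - 3 \left(5 - 3 U\right) = -15 + 9 U$)
$Z{\left(k \right)} = - \frac{851}{6}$ ($Z{\left(k \right)} = \left(-66 - 78\right) + \frac{-9 + 2 \cdot 11}{-5 + 11} = -144 + \frac{-9 + 22}{6} = -144 + \frac{1}{6} \cdot 13 = -144 + \frac{13}{6} = - \frac{851}{6}$)
$\frac{1}{Z{\left(d{\left(18,-5 \right)} \right)}} = \frac{1}{- \frac{851}{6}} = - \frac{6}{851}$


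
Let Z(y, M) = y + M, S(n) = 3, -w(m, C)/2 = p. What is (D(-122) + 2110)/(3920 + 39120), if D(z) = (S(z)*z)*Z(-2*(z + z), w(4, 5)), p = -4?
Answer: -89713/21520 ≈ -4.1688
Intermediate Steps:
w(m, C) = 8 (w(m, C) = -2*(-4) = 8)
Z(y, M) = M + y
D(z) = 3*z*(8 - 4*z) (D(z) = (3*z)*(8 - 2*(z + z)) = (3*z)*(8 - 4*z) = 3*z*(8 - 4*z))
(D(-122) + 2110)/(3920 + 39120) = (12*(-122)*(2 - 1*(-122)) + 2110)/(3920 + 39120) = (12*(-122)*(2 + 122) + 2110)/43040 = (12*(-122)*124 + 2110)*(1/43040) = (-181536 + 2110)*(1/43040) = -179426*1/43040 = -89713/21520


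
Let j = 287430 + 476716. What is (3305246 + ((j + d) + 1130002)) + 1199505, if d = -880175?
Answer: 5518724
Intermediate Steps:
j = 764146
(3305246 + ((j + d) + 1130002)) + 1199505 = (3305246 + ((764146 - 880175) + 1130002)) + 1199505 = (3305246 + (-116029 + 1130002)) + 1199505 = (3305246 + 1013973) + 1199505 = 4319219 + 1199505 = 5518724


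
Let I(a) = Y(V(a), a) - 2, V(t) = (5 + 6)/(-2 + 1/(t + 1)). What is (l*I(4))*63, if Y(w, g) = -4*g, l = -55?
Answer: 62370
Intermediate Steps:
V(t) = 11/(-2 + 1/(1 + t))
I(a) = -2 - 4*a (I(a) = -4*a - 2 = -2 - 4*a)
(l*I(4))*63 = -55*(-2 - 4*4)*63 = -55*(-2 - 16)*63 = -55*(-18)*63 = 990*63 = 62370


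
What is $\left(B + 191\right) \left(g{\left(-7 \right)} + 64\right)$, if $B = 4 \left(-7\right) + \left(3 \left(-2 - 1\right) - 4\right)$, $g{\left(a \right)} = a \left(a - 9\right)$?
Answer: $26400$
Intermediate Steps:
$g{\left(a \right)} = a \left(-9 + a\right)$
$B = -41$ ($B = -28 + \left(3 \left(-3\right) - 4\right) = -28 - 13 = -41$)
$\left(B + 191\right) \left(g{\left(-7 \right)} + 64\right) = \left(-41 + 191\right) \left(- 7 \left(-9 - 7\right) + 64\right) = 150 \left(\left(-7\right) \left(-16\right) + 64\right) = 150 \left(112 + 64\right) = 150 \cdot 176 = 26400$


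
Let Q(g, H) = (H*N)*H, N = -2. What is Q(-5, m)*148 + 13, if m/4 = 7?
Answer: -232051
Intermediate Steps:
m = 28 (m = 4*7 = 28)
Q(g, H) = -2*H² (Q(g, H) = (H*(-2))*H = (-2*H)*H = -2*H²)
Q(-5, m)*148 + 13 = -2*28²*148 + 13 = -2*784*148 + 13 = -1568*148 + 13 = -232064 + 13 = -232051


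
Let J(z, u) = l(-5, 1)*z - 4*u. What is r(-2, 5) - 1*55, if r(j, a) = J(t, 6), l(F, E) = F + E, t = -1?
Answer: -75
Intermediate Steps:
l(F, E) = E + F
J(z, u) = -4*u - 4*z (J(z, u) = (1 - 5)*z - 4*u = -4*z - 4*u = -4*u - 4*z)
r(j, a) = -20 (r(j, a) = -4*6 - 4*(-1) = -24 + 4 = -20)
r(-2, 5) - 1*55 = -20 - 1*55 = -20 - 55 = -75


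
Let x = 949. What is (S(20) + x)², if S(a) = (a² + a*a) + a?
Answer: 3129361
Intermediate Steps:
S(a) = a + 2*a² (S(a) = (a² + a²) + a = 2*a² + a = a + 2*a²)
(S(20) + x)² = (20*(1 + 2*20) + 949)² = (20*(1 + 40) + 949)² = (20*41 + 949)² = (820 + 949)² = 1769² = 3129361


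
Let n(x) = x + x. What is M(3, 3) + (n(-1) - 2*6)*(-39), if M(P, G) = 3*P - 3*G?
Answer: 546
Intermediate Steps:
n(x) = 2*x
M(P, G) = -3*G + 3*P
M(3, 3) + (n(-1) - 2*6)*(-39) = (-3*3 + 3*3) + (2*(-1) - 2*6)*(-39) = (-9 + 9) + (-2 - 12)*(-39) = 0 - 14*(-39) = 0 + 546 = 546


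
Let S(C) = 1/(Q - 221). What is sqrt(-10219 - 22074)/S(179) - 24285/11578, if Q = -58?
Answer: -24285/11578 - 279*I*sqrt(32293) ≈ -2.0975 - 50137.0*I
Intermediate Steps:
S(C) = -1/279 (S(C) = 1/(-58 - 221) = 1/(-279) = -1/279)
sqrt(-10219 - 22074)/S(179) - 24285/11578 = sqrt(-10219 - 22074)/(-1/279) - 24285/11578 = sqrt(-32293)*(-279) - 24285*1/11578 = (I*sqrt(32293))*(-279) - 24285/11578 = -279*I*sqrt(32293) - 24285/11578 = -24285/11578 - 279*I*sqrt(32293)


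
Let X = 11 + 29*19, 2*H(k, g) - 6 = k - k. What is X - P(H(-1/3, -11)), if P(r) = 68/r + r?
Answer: 1609/3 ≈ 536.33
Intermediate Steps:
H(k, g) = 3 (H(k, g) = 3 + (k - k)/2 = 3 + (1/2)*0 = 3 + 0 = 3)
P(r) = r + 68/r
X = 562 (X = 11 + 551 = 562)
X - P(H(-1/3, -11)) = 562 - (3 + 68/3) = 562 - 1*77/3 = 562 - 77/3 = 1609/3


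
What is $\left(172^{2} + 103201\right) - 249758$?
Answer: $-116973$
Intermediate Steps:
$\left(172^{2} + 103201\right) - 249758 = \left(29584 + 103201\right) - 249758 = 132785 - 249758 = -116973$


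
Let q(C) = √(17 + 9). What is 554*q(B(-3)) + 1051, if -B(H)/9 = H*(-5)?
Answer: 1051 + 554*√26 ≈ 3875.9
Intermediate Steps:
B(H) = 45*H (B(H) = -9*H*(-5) = -(-45)*H = 45*H)
q(C) = √26
554*q(B(-3)) + 1051 = 554*√26 + 1051 = 1051 + 554*√26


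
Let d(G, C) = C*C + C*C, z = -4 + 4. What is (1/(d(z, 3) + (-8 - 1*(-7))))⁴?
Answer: 1/83521 ≈ 1.1973e-5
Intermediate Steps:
z = 0
d(G, C) = 2*C² (d(G, C) = C² + C² = 2*C²)
(1/(d(z, 3) + (-8 - 1*(-7))))⁴ = (1/(2*3² + (-8 - 1*(-7))))⁴ = (1/(2*9 + (-8 + 7)))⁴ = (1/(18 - 1))⁴ = (1/17)⁴ = 1/83521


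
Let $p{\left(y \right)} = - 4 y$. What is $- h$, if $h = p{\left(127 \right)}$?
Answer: $508$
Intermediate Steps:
$h = -508$ ($h = \left(-4\right) 127 = -508$)
$- h = \left(-1\right) \left(-508\right) = 508$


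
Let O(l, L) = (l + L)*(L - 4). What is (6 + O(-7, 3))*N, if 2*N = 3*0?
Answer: 0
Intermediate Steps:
N = 0 (N = (3*0)/2 = (½)*0 = 0)
O(l, L) = (-4 + L)*(L + l) (O(l, L) = (L + l)*(-4 + L) = (-4 + L)*(L + l))
(6 + O(-7, 3))*N = (6 + (3² - 4*3 - 4*(-7) + 3*(-7)))*0 = (6 + (9 - 12 + 28 - 21))*0 = (6 + 4)*0 = 10*0 = 0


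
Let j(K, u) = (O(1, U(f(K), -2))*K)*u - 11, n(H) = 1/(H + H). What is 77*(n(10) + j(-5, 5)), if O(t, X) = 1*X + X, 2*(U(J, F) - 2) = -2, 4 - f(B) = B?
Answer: -93863/20 ≈ -4693.1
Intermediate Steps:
f(B) = 4 - B
U(J, F) = 1 (U(J, F) = 2 + (1/2)*(-2) = 2 - 1 = 1)
n(H) = 1/(2*H)
O(t, X) = 2*X (O(t, X) = X + X = 2*X)
j(K, u) = -11 + 2*K*u (j(K, u) = ((2*1)*K)*u - 11 = (2*K)*u - 11 = 2*K*u - 11 = -11 + 2*K*u)
77*(n(10) + j(-5, 5)) = 77*((1/2)/10 + (-11 + 2*(-5)*5)) = 77*((1/2)*(1/10) + (-11 - 50)) = 77*(1/20 - 61) = 77*(-1219/20) = -93863/20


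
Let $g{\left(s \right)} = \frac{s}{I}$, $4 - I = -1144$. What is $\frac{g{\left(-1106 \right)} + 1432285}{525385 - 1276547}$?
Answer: $- \frac{117447291}{61595284} \approx -1.9068$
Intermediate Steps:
$I = 1148$ ($I = 4 - -1144 = 4 + 1144 = 1148$)
$g{\left(s \right)} = \frac{s}{1148}$
$\frac{g{\left(-1106 \right)} + 1432285}{525385 - 1276547} = \frac{\frac{1}{1148} \left(-1106\right) + 1432285}{525385 - 1276547} = \frac{- \frac{79}{82} + 1432285}{-751162} = \frac{117447291}{82} \left(- \frac{1}{751162}\right) = - \frac{117447291}{61595284}$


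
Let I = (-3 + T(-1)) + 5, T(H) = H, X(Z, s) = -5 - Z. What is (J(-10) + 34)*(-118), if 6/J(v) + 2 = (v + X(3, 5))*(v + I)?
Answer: -160657/40 ≈ -4016.4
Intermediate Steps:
I = 1 (I = (-3 - 1) + 5 = -4 + 5 = 1)
J(v) = 6/(-2 + (1 + v)*(-8 + v)) (J(v) = 6/(-2 + (v + (-5 - 1*3))*(v + 1)) = 6/(-2 + (v + (-5 - 3))*(1 + v)) = 6/(-2 + (v - 8)*(1 + v)) = 6/(-2 + (-8 + v)*(1 + v)) = 6/(-2 + (1 + v)*(-8 + v)))
(J(-10) + 34)*(-118) = (6/(-10 + (-10)**2 - 7*(-10)) + 34)*(-118) = (6/(-10 + 100 + 70) + 34)*(-118) = (6/160 + 34)*(-118) = (6*(1/160) + 34)*(-118) = (3/80 + 34)*(-118) = (2723/80)*(-118) = -160657/40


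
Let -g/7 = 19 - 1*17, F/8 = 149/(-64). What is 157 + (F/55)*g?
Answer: 35583/220 ≈ 161.74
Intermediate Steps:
F = -149/8 (F = 8*(149/(-64)) = 8*(149*(-1/64)) = 8*(-149/64) = -149/8 ≈ -18.625)
g = -14 (g = -7*(19 - 1*17) = -7*(19 - 17) = -7*2 = -14)
157 + (F/55)*g = 157 - 149/8/55*(-14) = 157 - 149/8*1/55*(-14) = 157 - 149/440*(-14) = 157 + 1043/220 = 35583/220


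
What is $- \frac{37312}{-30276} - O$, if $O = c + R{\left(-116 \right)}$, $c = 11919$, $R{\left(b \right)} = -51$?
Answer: $- \frac{89819564}{7569} \approx -11867.0$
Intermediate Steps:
$O = 11868$ ($O = 11919 - 51 = 11868$)
$- \frac{37312}{-30276} - O = - \frac{37312}{-30276} - 11868 = \left(-37312\right) \left(- \frac{1}{30276}\right) - 11868 = \frac{9328}{7569} - 11868 = - \frac{89819564}{7569}$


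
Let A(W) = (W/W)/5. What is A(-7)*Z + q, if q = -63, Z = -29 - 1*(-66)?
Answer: -278/5 ≈ -55.600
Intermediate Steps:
Z = 37 (Z = -29 + 66 = 37)
A(W) = ⅕ (A(W) = 1*(⅕) = ⅕)
A(-7)*Z + q = (⅕)*37 - 63 = 37/5 - 63 = -278/5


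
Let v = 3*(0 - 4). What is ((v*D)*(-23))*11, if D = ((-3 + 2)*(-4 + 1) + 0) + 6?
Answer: 27324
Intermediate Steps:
v = -12 (v = 3*(-4) = -12)
D = 9 (D = (-1*(-3) + 0) + 6 = (3 + 0) + 6 = 3 + 6 = 9)
((v*D)*(-23))*11 = (-12*9*(-23))*11 = -108*(-23)*11 = 2484*11 = 27324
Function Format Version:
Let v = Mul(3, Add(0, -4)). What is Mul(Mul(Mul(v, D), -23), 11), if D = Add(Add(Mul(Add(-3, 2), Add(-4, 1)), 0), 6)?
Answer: 27324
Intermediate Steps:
v = -12 (v = Mul(3, -4) = -12)
D = 9 (D = Add(Add(Mul(-1, -3), 0), 6) = Add(Add(3, 0), 6) = Add(3, 6) = 9)
Mul(Mul(Mul(v, D), -23), 11) = Mul(Mul(Mul(-12, 9), -23), 11) = Mul(Mul(-108, -23), 11) = Mul(2484, 11) = 27324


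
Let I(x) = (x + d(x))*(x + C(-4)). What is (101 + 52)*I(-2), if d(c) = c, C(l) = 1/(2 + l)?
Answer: 1530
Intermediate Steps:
I(x) = 2*x*(-½ + x) (I(x) = (x + x)*(x + 1/(2 - 4)) = (2*x)*(x + 1/(-2)) = (2*x)*(x - ½) = (2*x)*(-½ + x) = 2*x*(-½ + x))
(101 + 52)*I(-2) = (101 + 52)*(-2*(-1 + 2*(-2))) = 153*(-2*(-1 - 4)) = 153*(-2*(-5)) = 153*10 = 1530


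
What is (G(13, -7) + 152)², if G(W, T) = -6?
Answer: 21316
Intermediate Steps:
(G(13, -7) + 152)² = (-6 + 152)² = 146² = 21316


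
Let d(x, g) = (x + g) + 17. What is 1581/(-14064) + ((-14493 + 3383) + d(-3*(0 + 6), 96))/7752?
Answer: -6965453/4542672 ≈ -1.5333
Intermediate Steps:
d(x, g) = 17 + g + x (d(x, g) = (g + x) + 17 = 17 + g + x)
1581/(-14064) + ((-14493 + 3383) + d(-3*(0 + 6), 96))/7752 = 1581/(-14064) + ((-14493 + 3383) + (17 + 96 - 3*(0 + 6)))/7752 = 1581*(-1/14064) + (-11110 + (17 + 96 - 3*6))*(1/7752) = -527/4688 + (-11110 + (17 + 96 - 18))*(1/7752) = -527/4688 + (-11110 + 95)*(1/7752) = -527/4688 - 11015*1/7752 = -527/4688 - 11015/7752 = -6965453/4542672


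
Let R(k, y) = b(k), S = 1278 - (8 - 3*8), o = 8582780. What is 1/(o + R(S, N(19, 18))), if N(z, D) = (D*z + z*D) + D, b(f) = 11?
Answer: 1/8582791 ≈ 1.1651e-7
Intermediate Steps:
N(z, D) = D + 2*D*z (N(z, D) = (D*z + D*z) + D = 2*D*z + D = D + 2*D*z)
S = 1294 (S = 1278 - (8 - 24) = 1278 - 1*(-16) = 1278 + 16 = 1294)
R(k, y) = 11
1/(o + R(S, N(19, 18))) = 1/(8582780 + 11) = 1/8582791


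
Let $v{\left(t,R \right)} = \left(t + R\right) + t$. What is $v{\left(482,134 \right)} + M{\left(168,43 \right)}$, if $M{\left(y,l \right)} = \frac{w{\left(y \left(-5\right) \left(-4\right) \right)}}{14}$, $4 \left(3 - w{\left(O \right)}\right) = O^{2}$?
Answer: $- \frac{2807025}{14} \approx -2.005 \cdot 10^{5}$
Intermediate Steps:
$v{\left(t,R \right)} = R + 2 t$ ($v{\left(t,R \right)} = \left(R + t\right) + t = R + 2 t$)
$w{\left(O \right)} = 3 - \frac{O^{2}}{4}$
$M{\left(y,l \right)} = \frac{3}{14} - \frac{50 y^{2}}{7}$ ($M{\left(y,l \right)} = \frac{3 - \frac{\left(y \left(-5\right) \left(-4\right)\right)^{2}}{4}}{14} = \left(3 - \frac{\left(- 5 y \left(-4\right)\right)^{2}}{4}\right) \frac{1}{14} = \left(3 - \frac{\left(20 y\right)^{2}}{4}\right) \frac{1}{14} = \left(3 - \frac{400 y^{2}}{4}\right) \frac{1}{14} = \left(3 - 100 y^{2}\right) \frac{1}{14} = \frac{3}{14} - \frac{50 y^{2}}{7}$)
$v{\left(482,134 \right)} + M{\left(168,43 \right)} = \left(134 + 2 \cdot 482\right) + \left(\frac{3}{14} - \frac{50 \cdot 168^{2}}{7}\right) = \left(134 + 964\right) + \left(\frac{3}{14} - 201600\right) = 1098 + \left(\frac{3}{14} - 201600\right) = 1098 - \frac{2822397}{14} = - \frac{2807025}{14}$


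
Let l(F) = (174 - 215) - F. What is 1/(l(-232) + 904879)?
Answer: 1/905070 ≈ 1.1049e-6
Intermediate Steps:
l(F) = -41 - F
1/(l(-232) + 904879) = 1/((-41 - 1*(-232)) + 904879) = 1/((-41 + 232) + 904879) = 1/(191 + 904879) = 1/905070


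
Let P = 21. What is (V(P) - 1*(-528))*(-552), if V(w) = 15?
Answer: -299736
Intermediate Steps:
(V(P) - 1*(-528))*(-552) = (15 - 1*(-528))*(-552) = (15 + 528)*(-552) = 543*(-552) = -299736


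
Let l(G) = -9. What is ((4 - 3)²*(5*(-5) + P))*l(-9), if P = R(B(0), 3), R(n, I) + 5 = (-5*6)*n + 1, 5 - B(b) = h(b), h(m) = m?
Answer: 1611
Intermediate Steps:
B(b) = 5 - b
R(n, I) = -4 - 30*n (R(n, I) = -5 + ((-5*6)*n + 1) = -5 + (-30*n + 1) = -5 + (1 - 30*n) = -4 - 30*n)
P = -154 (P = -4 - 30*(5 - 1*0) = -4 - 30*(5 + 0) = -4 - 30*5 = -4 - 150 = -154)
((4 - 3)²*(5*(-5) + P))*l(-9) = ((4 - 3)²*(5*(-5) - 154))*(-9) = (1²*(-25 - 154))*(-9) = (1*(-179))*(-9) = -179*(-9) = 1611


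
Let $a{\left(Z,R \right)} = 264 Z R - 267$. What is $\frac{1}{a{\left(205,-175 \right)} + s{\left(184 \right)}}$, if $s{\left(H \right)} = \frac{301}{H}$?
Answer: $- \frac{184}{1742712827} \approx -1.0558 \cdot 10^{-7}$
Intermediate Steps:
$a{\left(Z,R \right)} = -267 + 264 R Z$ ($a{\left(Z,R \right)} = 264 R Z - 267 = -267 + 264 R Z$)
$\frac{1}{a{\left(205,-175 \right)} + s{\left(184 \right)}} = \frac{1}{\left(-267 + 264 \left(-175\right) 205\right) + \frac{301}{184}} = \frac{1}{\left(-267 - 9471000\right) + 301 \cdot \frac{1}{184}} = \frac{1}{-9471267 + \frac{301}{184}} = \frac{1}{- \frac{1742712827}{184}} = - \frac{184}{1742712827}$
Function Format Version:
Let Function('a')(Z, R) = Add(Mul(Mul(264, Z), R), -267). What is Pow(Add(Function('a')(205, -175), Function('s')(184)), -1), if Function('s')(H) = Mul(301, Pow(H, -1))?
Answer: Rational(-184, 1742712827) ≈ -1.0558e-7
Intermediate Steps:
Function('a')(Z, R) = Add(-267, Mul(264, R, Z)) (Function('a')(Z, R) = Add(Mul(264, R, Z), -267) = Add(-267, Mul(264, R, Z)))
Pow(Add(Function('a')(205, -175), Function('s')(184)), -1) = Pow(Add(Add(-267, Mul(264, -175, 205)), Mul(301, Pow(184, -1))), -1) = Pow(Add(Add(-267, -9471000), Mul(301, Rational(1, 184))), -1) = Pow(Add(-9471267, Rational(301, 184)), -1) = Pow(Rational(-1742712827, 184), -1) = Rational(-184, 1742712827)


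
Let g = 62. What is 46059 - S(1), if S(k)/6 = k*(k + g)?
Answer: 45681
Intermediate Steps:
S(k) = 6*k*(62 + k) (S(k) = 6*(k*(k + 62)) = 6*(k*(62 + k)) = 6*k*(62 + k))
46059 - S(1) = 46059 - 6*(62 + 1) = 46059 - 6*63 = 46059 - 1*378 = 46059 - 378 = 45681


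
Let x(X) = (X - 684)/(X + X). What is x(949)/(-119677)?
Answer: -265/227146946 ≈ -1.1666e-6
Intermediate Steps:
x(X) = (-684 + X)/(2*X) (x(X) = (-684 + X)/((2*X)) = (-684 + X)*(1/(2*X)) = (-684 + X)/(2*X))
x(949)/(-119677) = ((1/2)*(-684 + 949)/949)/(-119677) = ((1/2)*(1/949)*265)*(-1/119677) = (265/1898)*(-1/119677) = -265/227146946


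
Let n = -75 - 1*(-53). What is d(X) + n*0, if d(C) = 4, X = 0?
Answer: 4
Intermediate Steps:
n = -22 (n = -75 + 53 = -22)
d(X) + n*0 = 4 - 22*0 = 4 + 0 = 4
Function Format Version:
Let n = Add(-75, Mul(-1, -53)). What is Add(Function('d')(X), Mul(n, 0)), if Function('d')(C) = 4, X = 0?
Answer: 4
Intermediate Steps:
n = -22 (n = Add(-75, 53) = -22)
Add(Function('d')(X), Mul(n, 0)) = Add(4, Mul(-22, 0)) = Add(4, 0) = 4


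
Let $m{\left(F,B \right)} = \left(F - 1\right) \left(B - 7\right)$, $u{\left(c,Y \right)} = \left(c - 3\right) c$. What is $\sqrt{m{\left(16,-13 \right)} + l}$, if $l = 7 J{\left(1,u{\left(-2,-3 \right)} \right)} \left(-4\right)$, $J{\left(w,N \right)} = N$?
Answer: $2 i \sqrt{145} \approx 24.083 i$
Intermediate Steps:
$u{\left(c,Y \right)} = c \left(-3 + c\right)$ ($u{\left(c,Y \right)} = \left(-3 + c\right) c = c \left(-3 + c\right)$)
$m{\left(F,B \right)} = \left(-1 + F\right) \left(-7 + B\right)$
$l = -280$ ($l = 7 \left(- 2 \left(-3 - 2\right)\right) \left(-4\right) = 7 \left(\left(-2\right) \left(-5\right)\right) \left(-4\right) = 7 \cdot 10 \left(-4\right) = 70 \left(-4\right) = -280$)
$\sqrt{m{\left(16,-13 \right)} + l} = \sqrt{\left(7 - -13 - 112 - 208\right) - 280} = \sqrt{\left(7 + 13 - 112 - 208\right) - 280} = \sqrt{-300 - 280} = \sqrt{-580} = 2 i \sqrt{145}$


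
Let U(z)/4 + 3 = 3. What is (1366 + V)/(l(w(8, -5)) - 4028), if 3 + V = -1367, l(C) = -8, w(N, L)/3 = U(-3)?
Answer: 1/1009 ≈ 0.00099108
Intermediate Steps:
U(z) = 0 (U(z) = -12 + 4*3 = -12 + 12 = 0)
w(N, L) = 0 (w(N, L) = 3*0 = 0)
V = -1370 (V = -3 - 1367 = -1370)
(1366 + V)/(l(w(8, -5)) - 4028) = (1366 - 1370)/(-8 - 4028) = -4/(-4036) = -4*(-1/4036) = 1/1009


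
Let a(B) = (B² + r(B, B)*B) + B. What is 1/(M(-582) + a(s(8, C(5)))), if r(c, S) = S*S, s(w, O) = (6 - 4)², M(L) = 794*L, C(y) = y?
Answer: -1/462024 ≈ -2.1644e-6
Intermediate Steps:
s(w, O) = 4 (s(w, O) = 2² = 4)
r(c, S) = S²
a(B) = B + B² + B³ (a(B) = (B² + B²*B) + B = (B² + B³) + B = B + B² + B³)
1/(M(-582) + a(s(8, C(5)))) = 1/(794*(-582) + 4*(1 + 4 + 4²)) = 1/(-462108 + 4*(1 + 4 + 16)) = 1/(-462108 + 4*21) = 1/(-462108 + 84) = 1/(-462024) = -1/462024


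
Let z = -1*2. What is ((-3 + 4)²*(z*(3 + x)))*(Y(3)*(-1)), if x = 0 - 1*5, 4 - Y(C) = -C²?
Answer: -52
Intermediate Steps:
z = -2
Y(C) = 4 + C² (Y(C) = 4 - (-1)*C² = 4 + C²)
x = -5 (x = 0 - 5 = -5)
((-3 + 4)²*(z*(3 + x)))*(Y(3)*(-1)) = ((-3 + 4)²*(-2*(3 - 5)))*((4 + 3²)*(-1)) = (1²*(-2*(-2)))*((4 + 9)*(-1)) = (1*4)*(13*(-1)) = 4*(-13) = -52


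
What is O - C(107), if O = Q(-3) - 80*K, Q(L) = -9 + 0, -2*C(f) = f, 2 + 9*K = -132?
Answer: 22241/18 ≈ 1235.6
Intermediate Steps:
K = -134/9 (K = -2/9 + (⅑)*(-132) = -2/9 - 44/3 = -134/9 ≈ -14.889)
C(f) = -f/2
Q(L) = -9
O = 10639/9 (O = -9 - 80*(-134/9) = -9 + 10720/9 = 10639/9 ≈ 1182.1)
O - C(107) = 10639/9 - (-1)*107/2 = 10639/9 - 1*(-107/2) = 10639/9 + 107/2 = 22241/18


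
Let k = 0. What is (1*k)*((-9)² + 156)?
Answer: 0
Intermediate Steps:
(1*k)*((-9)² + 156) = (1*0)*((-9)² + 156) = 0*(81 + 156) = 0*237 = 0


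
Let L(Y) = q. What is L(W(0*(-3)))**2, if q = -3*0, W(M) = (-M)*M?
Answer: 0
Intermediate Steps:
W(M) = -M**2
q = 0
L(Y) = 0
L(W(0*(-3)))**2 = 0**2 = 0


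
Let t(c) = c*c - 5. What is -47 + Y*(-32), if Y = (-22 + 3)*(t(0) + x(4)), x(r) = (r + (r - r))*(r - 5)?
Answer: -5519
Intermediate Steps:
x(r) = r*(-5 + r) (x(r) = (r + 0)*(-5 + r) = r*(-5 + r))
t(c) = -5 + c² (t(c) = c² - 5 = -5 + c²)
Y = 171 (Y = (-22 + 3)*((-5 + 0²) + 4*(-5 + 4)) = -19*((-5 + 0) + 4*(-1)) = -19*(-5 - 4) = -19*(-9) = 171)
-47 + Y*(-32) = -47 + 171*(-32) = -47 - 5472 = -5519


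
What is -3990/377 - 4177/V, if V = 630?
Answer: -4088429/237510 ≈ -17.214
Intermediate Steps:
-3990/377 - 4177/V = -3990/377 - 4177/630 = -4088429/237510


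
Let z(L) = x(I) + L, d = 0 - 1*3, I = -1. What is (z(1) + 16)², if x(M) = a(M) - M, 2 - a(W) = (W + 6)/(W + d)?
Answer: 7225/16 ≈ 451.56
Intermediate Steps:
d = -3 (d = 0 - 3 = -3)
a(W) = 2 - (6 + W)/(-3 + W) (a(W) = 2 - (W + 6)/(W - 3) = 2 - (6 + W)/(-3 + W))
x(M) = -M + (-12 + M)/(-3 + M) (x(M) = (-12 + M)/(-3 + M) - M = -M + (-12 + M)/(-3 + M))
z(L) = 17/4 + L (z(L) = (-12 - 1 - 1*(-1)*(-3 - 1))/(-3 - 1) + L = (-12 - 1 - 1*(-1)*(-4))/(-4) + L = -(-12 - 1 - 4)/4 + L = -¼*(-17) + L = 17/4 + L)
(z(1) + 16)² = ((17/4 + 1) + 16)² = (21/4 + 16)² = (85/4)² = 7225/16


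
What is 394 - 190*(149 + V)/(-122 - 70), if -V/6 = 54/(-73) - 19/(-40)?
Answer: 15221929/28032 ≈ 543.02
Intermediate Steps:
V = 2319/1460 (V = -6*(54/(-73) - 19/(-40)) = -6*(54*(-1/73) - 19*(-1/40)) = -6*(-54/73 + 19/40) = -6*(-773/2920) = 2319/1460 ≈ 1.5884)
394 - 190*(149 + V)/(-122 - 70) = 394 - 190*(149 + 2319/1460)/(-122 - 70) = 394 - 4177321/(146*(-192)) = 394 - 4177321*(-1)/(146*192) = 394 - 190*(-219859/280320) = 394 + 4177321/28032 = 15221929/28032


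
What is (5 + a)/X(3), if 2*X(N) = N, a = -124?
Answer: -238/3 ≈ -79.333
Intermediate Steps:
X(N) = N/2
(5 + a)/X(3) = (5 - 124)/(((½)*3)) = -119/3/2 = -119*⅔ = -238/3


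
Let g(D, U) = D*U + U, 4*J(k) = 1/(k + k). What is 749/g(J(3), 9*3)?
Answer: 5992/225 ≈ 26.631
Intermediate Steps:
J(k) = 1/(8*k) (J(k) = 1/(4*(k + k)) = 1/(4*((2*k))) = (1/(2*k))/4 = 1/(8*k))
g(D, U) = U + D*U
749/g(J(3), 9*3) = 749/(((9*3)*(1 + (⅛)/3))) = 749/((27*(1 + (⅛)*(⅓)))) = 749/((27*(1 + 1/24))) = 749/((27*(25/24))) = 749/(225/8) = 749*(8/225) = 5992/225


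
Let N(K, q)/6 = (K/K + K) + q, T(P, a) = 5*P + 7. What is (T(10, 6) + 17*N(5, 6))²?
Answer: 1640961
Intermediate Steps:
T(P, a) = 7 + 5*P
N(K, q) = 6 + 6*K + 6*q (N(K, q) = 6*((K/K + K) + q) = 6*((1 + K) + q) = 6*(1 + K + q) = 6 + 6*K + 6*q)
(T(10, 6) + 17*N(5, 6))² = ((7 + 5*10) + 17*(6 + 6*5 + 6*6))² = ((7 + 50) + 17*(6 + 30 + 36))² = (57 + 17*72)² = (57 + 1224)² = 1281² = 1640961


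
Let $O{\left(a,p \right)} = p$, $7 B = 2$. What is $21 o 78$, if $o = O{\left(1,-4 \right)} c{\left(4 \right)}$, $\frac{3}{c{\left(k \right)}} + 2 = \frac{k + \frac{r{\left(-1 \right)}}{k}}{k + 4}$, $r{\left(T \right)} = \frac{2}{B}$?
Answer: $\frac{628992}{41} \approx 15341.0$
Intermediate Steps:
$B = \frac{2}{7}$ ($B = \frac{1}{7} \cdot 2 = \frac{2}{7} \approx 0.28571$)
$r{\left(T \right)} = 7$ ($r{\left(T \right)} = \frac{2}{\frac{2}{7}} = 2 \cdot \frac{7}{2} = 7$)
$c{\left(k \right)} = \frac{3}{-2 + \frac{k + \frac{7}{k}}{4 + k}}$ ($c{\left(k \right)} = \frac{3}{-2 + \frac{k + \frac{7}{k}}{k + 4}} = \frac{3}{-2 + \frac{k + \frac{7}{k}}{4 + k}}$)
$o = \frac{384}{41}$ ($o = - 4 \left(\left(-3\right) 4 \frac{1}{-7 + 4^{2} + 8 \cdot 4} \left(4 + 4\right)\right) = - 4 \left(\left(-3\right) 4 \frac{1}{-7 + 16 + 32} \cdot 8\right) = - 4 \left(\left(-3\right) 4 \cdot \frac{1}{41} \cdot 8\right) = \left(-4\right) \left(- \frac{96}{41}\right) = \frac{384}{41} \approx 9.3659$)
$21 o 78 = 21 \cdot \frac{384}{41} \cdot 78 = \frac{8064}{41} \cdot 78 = \frac{628992}{41}$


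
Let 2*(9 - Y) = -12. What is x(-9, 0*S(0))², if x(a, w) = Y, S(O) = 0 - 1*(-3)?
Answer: 225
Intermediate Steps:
Y = 15 (Y = 9 - ½*(-12) = 9 + 6 = 15)
S(O) = 3 (S(O) = 0 + 3 = 3)
x(a, w) = 15
x(-9, 0*S(0))² = 15² = 225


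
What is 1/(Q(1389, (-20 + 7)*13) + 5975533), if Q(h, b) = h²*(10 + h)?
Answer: 1/2705095612 ≈ 3.6967e-10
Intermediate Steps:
1/(Q(1389, (-20 + 7)*13) + 5975533) = 1/(1389²*(10 + 1389) + 5975533) = 1/(1929321*1399 + 5975533) = 1/(2699120079 + 5975533) = 1/2705095612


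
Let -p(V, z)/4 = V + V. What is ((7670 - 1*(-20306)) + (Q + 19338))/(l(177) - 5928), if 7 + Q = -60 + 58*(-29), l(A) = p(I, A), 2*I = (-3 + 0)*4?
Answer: -9113/1176 ≈ -7.7491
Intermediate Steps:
I = -6 (I = ((-3 + 0)*4)/2 = (-3*4)/2 = (½)*(-12) = -6)
p(V, z) = -8*V (p(V, z) = -4*(V + V) = -8*V)
l(A) = 48 (l(A) = -8*(-6) = 48)
Q = -1749 (Q = -7 + (-60 + 58*(-29)) = -7 + (-60 - 1682) = -7 - 1742 = -1749)
((7670 - 1*(-20306)) + (Q + 19338))/(l(177) - 5928) = ((7670 - 1*(-20306)) + (-1749 + 19338))/(48 - 5928) = ((7670 + 20306) + 17589)/(-5880) = (27976 + 17589)*(-1/5880) = 45565*(-1/5880) = -9113/1176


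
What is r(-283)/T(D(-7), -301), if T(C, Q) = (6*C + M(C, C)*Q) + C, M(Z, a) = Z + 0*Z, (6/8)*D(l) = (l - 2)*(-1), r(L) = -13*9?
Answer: 13/392 ≈ 0.033163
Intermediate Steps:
r(L) = -117
D(l) = 8/3 - 4*l/3 (D(l) = 4*((l - 2)*(-1))/3 = 4*((-2 + l)*(-1))/3 = 4*(2 - l)/3 = 8/3 - 4*l/3)
M(Z, a) = Z (M(Z, a) = Z + 0 = Z)
T(C, Q) = 7*C + C*Q (T(C, Q) = (6*C + C*Q) + C = 7*C + C*Q)
r(-283)/T(D(-7), -301) = -117*1/((7 - 301)*(8/3 - 4/3*(-7))) = -117*(-1/(294*(8/3 + 28/3))) = -117/(12*(-294)) = -117/(-3528) = -117*(-1/3528) = 13/392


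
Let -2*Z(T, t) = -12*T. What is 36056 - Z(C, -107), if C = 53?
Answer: 35738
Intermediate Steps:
Z(T, t) = 6*T (Z(T, t) = -(-6)*T = 6*T)
36056 - Z(C, -107) = 36056 - 6*53 = 36056 - 1*318 = 36056 - 318 = 35738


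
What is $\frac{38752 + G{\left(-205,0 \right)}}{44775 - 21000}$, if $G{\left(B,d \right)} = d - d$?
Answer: $\frac{38752}{23775} \approx 1.6299$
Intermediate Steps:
$G{\left(B,d \right)} = 0$
$\frac{38752 + G{\left(-205,0 \right)}}{44775 - 21000} = \frac{38752 + 0}{44775 - 21000} = \frac{38752}{23775}$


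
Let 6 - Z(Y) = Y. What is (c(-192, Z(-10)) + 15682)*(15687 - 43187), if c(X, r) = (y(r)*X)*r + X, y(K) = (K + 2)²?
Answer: 26945545000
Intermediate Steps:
Z(Y) = 6 - Y
y(K) = (2 + K)²
c(X, r) = X + X*r*(2 + r)² (c(X, r) = ((2 + r)²*X)*r + X = (X*(2 + r)²)*r + X = X*r*(2 + r)² + X = X + X*r*(2 + r)²)
(c(-192, Z(-10)) + 15682)*(15687 - 43187) = (-192*(1 + (6 - 1*(-10))*(2 + (6 - 1*(-10)))²) + 15682)*(15687 - 43187) = (-192*(1 + (6 + 10)*(2 + (6 + 10))²) + 15682)*(-27500) = (-192*(1 + 16*(2 + 16)²) + 15682)*(-27500) = (-192*(1 + 16*18²) + 15682)*(-27500) = (-192*(1 + 16*324) + 15682)*(-27500) = (-192*(1 + 5184) + 15682)*(-27500) = (-192*5185 + 15682)*(-27500) = (-995520 + 15682)*(-27500) = -979838*(-27500) = 26945545000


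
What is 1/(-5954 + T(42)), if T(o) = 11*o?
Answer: -1/5492 ≈ -0.00018208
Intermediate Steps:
1/(-5954 + T(42)) = 1/(-5954 + 11*42) = 1/(-5954 + 462) = 1/(-5492) = -1/5492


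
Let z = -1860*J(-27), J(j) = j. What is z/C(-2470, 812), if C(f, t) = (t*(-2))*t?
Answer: -12555/329672 ≈ -0.038083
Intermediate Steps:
C(f, t) = -2*t**2 (C(f, t) = (-2*t)*t = -2*t**2)
z = 50220 (z = -1860*(-27) = 50220)
z/C(-2470, 812) = 50220/((-2*812**2)) = 50220/((-2*659344)) = 50220/(-1318688) = 50220*(-1/1318688) = -12555/329672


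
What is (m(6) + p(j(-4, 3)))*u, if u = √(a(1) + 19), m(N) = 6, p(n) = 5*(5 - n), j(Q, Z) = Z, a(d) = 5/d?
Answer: 32*√6 ≈ 78.384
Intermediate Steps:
p(n) = 25 - 5*n
u = 2*√6 (u = √(5/1 + 19) = √(5*1 + 19) = √(5 + 19) = √24 = 2*√6 ≈ 4.8990)
(m(6) + p(j(-4, 3)))*u = (6 + (25 - 5*3))*(2*√6) = (6 + (25 - 15))*(2*√6) = (6 + 10)*(2*√6) = 16*(2*√6) = 32*√6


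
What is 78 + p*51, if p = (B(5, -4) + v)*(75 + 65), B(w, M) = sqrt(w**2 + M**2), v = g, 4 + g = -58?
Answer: -442602 + 7140*sqrt(41) ≈ -3.9688e+5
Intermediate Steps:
g = -62 (g = -4 - 58 = -62)
v = -62
B(w, M) = sqrt(M**2 + w**2)
p = -8680 + 140*sqrt(41) (p = (sqrt((-4)**2 + 5**2) - 62)*(75 + 65) = (sqrt(16 + 25) - 62)*140 = (sqrt(41) - 62)*140 = (-62 + sqrt(41))*140 = -8680 + 140*sqrt(41) ≈ -7783.6)
78 + p*51 = 78 + (-8680 + 140*sqrt(41))*51 = 78 + (-442680 + 7140*sqrt(41)) = -442602 + 7140*sqrt(41)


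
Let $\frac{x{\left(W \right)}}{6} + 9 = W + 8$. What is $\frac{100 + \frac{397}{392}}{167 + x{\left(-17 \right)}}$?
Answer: $\frac{39597}{23128} \approx 1.7121$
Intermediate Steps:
$x{\left(W \right)} = -6 + 6 W$ ($x{\left(W \right)} = -54 + 6 \left(W + 8\right) = -54 + 6 \left(8 + W\right) = -54 + \left(48 + 6 W\right) = -6 + 6 W$)
$\frac{100 + \frac{397}{392}}{167 + x{\left(-17 \right)}} = \frac{100 + \frac{397}{392}}{167 + \left(-6 + 6 \left(-17\right)\right)} = \frac{100 + 397 \cdot \frac{1}{392}}{167 - 108} = \frac{100 + \frac{397}{392}}{167 - 108} = \frac{39597}{392 \cdot 59} = \frac{39597}{392} \cdot \frac{1}{59} = \frac{39597}{23128}$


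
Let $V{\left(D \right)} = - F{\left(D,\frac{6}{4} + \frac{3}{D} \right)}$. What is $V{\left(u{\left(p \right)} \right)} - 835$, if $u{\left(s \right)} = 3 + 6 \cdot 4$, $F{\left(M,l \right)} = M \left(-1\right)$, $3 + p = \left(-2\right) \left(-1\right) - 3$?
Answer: $-808$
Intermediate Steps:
$p = -4$ ($p = -3 - 1 = -4$)
$F{\left(M,l \right)} = - M$
$u{\left(s \right)} = 27$ ($u{\left(s \right)} = 3 + 24 = 27$)
$V{\left(D \right)} = D$ ($V{\left(D \right)} = - \left(-1\right) D = D$)
$V{\left(u{\left(p \right)} \right)} - 835 = 27 - 835 = -808$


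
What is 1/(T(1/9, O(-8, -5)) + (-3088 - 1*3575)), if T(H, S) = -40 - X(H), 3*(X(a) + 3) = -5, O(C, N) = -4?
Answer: -3/20095 ≈ -0.00014929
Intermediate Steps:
X(a) = -14/3 (X(a) = -3 + (⅓)*(-5) = -3 - 5/3 = -14/3)
T(H, S) = -106/3 (T(H, S) = -40 - 1*(-14/3) = -40 + 14/3 = -106/3)
1/(T(1/9, O(-8, -5)) + (-3088 - 1*3575)) = 1/(-106/3 + (-3088 - 1*3575)) = 1/(-106/3 + (-3088 - 3575)) = 1/(-106/3 - 6663) = 1/(-20095/3) = -3/20095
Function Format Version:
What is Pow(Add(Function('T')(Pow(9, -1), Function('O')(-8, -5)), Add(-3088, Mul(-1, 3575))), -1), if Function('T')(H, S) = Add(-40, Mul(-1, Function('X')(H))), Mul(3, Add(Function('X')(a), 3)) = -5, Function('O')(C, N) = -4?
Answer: Rational(-3, 20095) ≈ -0.00014929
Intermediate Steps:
Function('X')(a) = Rational(-14, 3) (Function('X')(a) = Add(-3, Mul(Rational(1, 3), -5)) = Add(-3, Rational(-5, 3)) = Rational(-14, 3))
Function('T')(H, S) = Rational(-106, 3) (Function('T')(H, S) = Add(-40, Mul(-1, Rational(-14, 3))) = Add(-40, Rational(14, 3)) = Rational(-106, 3))
Pow(Add(Function('T')(Pow(9, -1), Function('O')(-8, -5)), Add(-3088, Mul(-1, 3575))), -1) = Pow(Add(Rational(-106, 3), Add(-3088, Mul(-1, 3575))), -1) = Pow(Add(Rational(-106, 3), Add(-3088, -3575)), -1) = Pow(Add(Rational(-106, 3), -6663), -1) = Pow(Rational(-20095, 3), -1) = Rational(-3, 20095)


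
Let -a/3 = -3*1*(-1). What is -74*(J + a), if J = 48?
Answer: -2886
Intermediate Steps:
a = -9 (a = -3*(-3*1)*(-1) = -(-9)*(-1) = -3*3 = -9)
-74*(J + a) = -74*(48 - 9) = -74*39 = -2886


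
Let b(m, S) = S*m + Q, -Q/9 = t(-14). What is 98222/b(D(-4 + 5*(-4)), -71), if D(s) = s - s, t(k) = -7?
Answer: 98222/63 ≈ 1559.1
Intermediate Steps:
Q = 63 (Q = -9*(-7) = 63)
D(s) = 0
b(m, S) = 63 + S*m (b(m, S) = S*m + 63 = 63 + S*m)
98222/b(D(-4 + 5*(-4)), -71) = 98222/(63 - 71*0) = 98222/(63 + 0) = 98222/63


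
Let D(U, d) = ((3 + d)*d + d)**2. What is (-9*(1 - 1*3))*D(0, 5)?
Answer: 36450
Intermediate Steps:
D(U, d) = (d + d*(3 + d))**2 (D(U, d) = (d*(3 + d) + d)**2 = (d + d*(3 + d))**2)
(-9*(1 - 1*3))*D(0, 5) = (-9*(1 - 1*3))*(5**2*(4 + 5)**2) = (-9*(1 - 3))*(25*9**2) = (-9*(-2))*(25*81) = 18*2025 = 36450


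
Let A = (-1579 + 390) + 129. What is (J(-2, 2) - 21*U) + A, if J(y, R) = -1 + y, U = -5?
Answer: -958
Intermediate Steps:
A = -1060 (A = -1189 + 129 = -1060)
(J(-2, 2) - 21*U) + A = ((-1 - 2) - 21*(-5)) - 1060 = (-3 + 105) - 1060 = 102 - 1060 = -958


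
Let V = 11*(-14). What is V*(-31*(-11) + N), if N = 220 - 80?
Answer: -74074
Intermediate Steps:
N = 140
V = -154
V*(-31*(-11) + N) = -154*(-31*(-11) + 140) = -154*(341 + 140) = -154*481 = -74074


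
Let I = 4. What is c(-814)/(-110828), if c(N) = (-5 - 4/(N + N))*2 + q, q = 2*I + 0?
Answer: 203/11276749 ≈ 1.8002e-5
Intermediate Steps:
q = 8 (q = 2*4 + 0 = 8 + 0 = 8)
c(N) = -2 - 4/N (c(N) = (-5 - 4/(N + N))*2 + 8 = (-5 - 4/(2*N))*2 + 8 = (-5 + (1/(2*N))*(-4))*2 + 8 = (-5 - 2/N)*2 + 8 = (-10 - 4/N) + 8 = -2 - 4/N)
c(-814)/(-110828) = (-2 - 4/(-814))/(-110828) = (-2 - 4*(-1/814))*(-1/110828) = (-2 + 2/407)*(-1/110828) = -812/407*(-1/110828) = 203/11276749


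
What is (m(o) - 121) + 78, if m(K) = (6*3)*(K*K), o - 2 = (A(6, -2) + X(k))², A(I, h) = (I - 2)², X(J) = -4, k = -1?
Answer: 383645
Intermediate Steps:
A(I, h) = (-2 + I)²
o = 146 (o = 2 + ((-2 + 6)² - 4)² = 2 + (4² - 4)² = 2 + (16 - 4)² = 2 + 12² = 2 + 144 = 146)
m(K) = 18*K²
(m(o) - 121) + 78 = (18*146² - 121) + 78 = (18*21316 - 121) + 78 = (383688 - 121) + 78 = 383567 + 78 = 383645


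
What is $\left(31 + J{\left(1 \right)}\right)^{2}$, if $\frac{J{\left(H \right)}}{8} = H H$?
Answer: $1521$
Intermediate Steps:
$J{\left(H \right)} = 8 H^{2}$ ($J{\left(H \right)} = 8 H H = 8 H^{2}$)
$\left(31 + J{\left(1 \right)}\right)^{2} = \left(31 + 8 \cdot 1^{2}\right)^{2} = \left(31 + 8 \cdot 1\right)^{2} = \left(31 + 8\right)^{2} = 39^{2} = 1521$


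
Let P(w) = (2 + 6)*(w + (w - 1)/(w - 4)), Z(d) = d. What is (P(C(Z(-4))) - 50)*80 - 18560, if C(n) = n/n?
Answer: -21920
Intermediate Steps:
C(n) = 1
P(w) = 8*w + 8*(-1 + w)/(-4 + w) (P(w) = 8*(w + (-1 + w)/(-4 + w)) = 8*w + 8*(-1 + w)/(-4 + w))
(P(C(Z(-4))) - 50)*80 - 18560 = (8*(-1 + 1² - 3*1)/(-4 + 1) - 50)*80 - 18560 = (8*(-1 + 1 - 3)/(-3) - 50)*80 - 18560 = (8*(-⅓)*(-3) - 50)*80 - 18560 = (8 - 50)*80 - 18560 = -42*80 - 18560 = -3360 - 18560 = -21920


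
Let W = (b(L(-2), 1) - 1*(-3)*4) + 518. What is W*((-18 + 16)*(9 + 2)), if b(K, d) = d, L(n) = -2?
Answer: -11682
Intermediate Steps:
W = 531 (W = (1 - 1*(-3)*4) + 518 = (1 + 3*4) + 518 = (1 + 12) + 518 = 13 + 518 = 531)
W*((-18 + 16)*(9 + 2)) = 531*((-18 + 16)*(9 + 2)) = 531*(-2*11) = 531*(-22) = -11682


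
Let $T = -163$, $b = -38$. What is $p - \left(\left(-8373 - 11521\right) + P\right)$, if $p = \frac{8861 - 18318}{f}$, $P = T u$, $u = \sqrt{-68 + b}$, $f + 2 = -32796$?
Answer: $\frac{652492869}{32798} + 163 i \sqrt{106} \approx 19894.0 + 1678.2 i$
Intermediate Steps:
$f = -32798$ ($f = -2 - 32796 = -32798$)
$u = i \sqrt{106}$ ($u = \sqrt{-68 - 38} = \sqrt{-106} = i \sqrt{106} \approx 10.296 i$)
$P = - 163 i \sqrt{106} \approx - 1678.2 i$
$p = \frac{9457}{32798}$ ($p = \frac{8861 - 18318}{-32798} = \left(-9457\right) \left(- \frac{1}{32798}\right) = \frac{9457}{32798} \approx 0.28834$)
$p - \left(\left(-8373 - 11521\right) + P\right) = \frac{9457}{32798} - \left(\left(-8373 - 11521\right) - 163 i \sqrt{106}\right) = \frac{9457}{32798} - \left(-19894 - 163 i \sqrt{106}\right) = \frac{9457}{32798} + \left(19894 + 163 i \sqrt{106}\right) = \frac{652492869}{32798} + 163 i \sqrt{106}$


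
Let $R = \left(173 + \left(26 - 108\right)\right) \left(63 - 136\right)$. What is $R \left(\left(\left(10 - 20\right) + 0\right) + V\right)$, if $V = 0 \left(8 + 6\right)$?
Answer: $66430$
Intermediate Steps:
$R = -6643$ ($R = \left(173 - 82\right) \left(-73\right) = 91 \left(-73\right) = -6643$)
$V = 0$ ($V = 0 \cdot 14 = 0$)
$R \left(\left(\left(10 - 20\right) + 0\right) + V\right) = - 6643 \left(\left(\left(10 - 20\right) + 0\right) + 0\right) = - 6643 \left(\left(-10 + 0\right) + 0\right) = - 6643 \left(-10 + 0\right) = \left(-6643\right) \left(-10\right) = 66430$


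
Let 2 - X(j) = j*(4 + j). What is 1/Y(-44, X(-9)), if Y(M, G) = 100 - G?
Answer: 1/143 ≈ 0.0069930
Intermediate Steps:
X(j) = 2 - j*(4 + j)
1/Y(-44, X(-9)) = 1/(100 - (2 - 1*(-9)² - 4*(-9))) = 1/(100 - (2 - 1*81 + 36)) = 1/(100 - (2 - 81 + 36)) = 1/(100 - 1*(-43)) = 1/(100 + 43) = 1/143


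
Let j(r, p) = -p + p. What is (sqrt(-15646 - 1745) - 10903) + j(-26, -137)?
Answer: -10903 + I*sqrt(17391) ≈ -10903.0 + 131.88*I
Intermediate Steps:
j(r, p) = 0
(sqrt(-15646 - 1745) - 10903) + j(-26, -137) = (sqrt(-15646 - 1745) - 10903) + 0 = (sqrt(-17391) - 10903) + 0 = (I*sqrt(17391) - 10903) + 0 = (-10903 + I*sqrt(17391)) + 0 = -10903 + I*sqrt(17391)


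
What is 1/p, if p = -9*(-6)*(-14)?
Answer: -1/756 ≈ -0.0013228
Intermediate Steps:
p = -756 (p = 54*(-14) = -756)
1/p = 1/(-756) = -1/756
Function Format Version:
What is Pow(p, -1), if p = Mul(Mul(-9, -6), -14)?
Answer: Rational(-1, 756) ≈ -0.0013228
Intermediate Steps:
p = -756 (p = Mul(54, -14) = -756)
Pow(p, -1) = Pow(-756, -1) = Rational(-1, 756)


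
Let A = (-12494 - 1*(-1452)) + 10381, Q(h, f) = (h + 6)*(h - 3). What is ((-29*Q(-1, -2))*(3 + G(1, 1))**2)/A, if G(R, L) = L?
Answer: -9280/661 ≈ -14.039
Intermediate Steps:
Q(h, f) = (-3 + h)*(6 + h) (Q(h, f) = (6 + h)*(-3 + h) = (-3 + h)*(6 + h))
A = -661 (A = (-12494 + 1452) + 10381 = -11042 + 10381 = -661)
((-29*Q(-1, -2))*(3 + G(1, 1))**2)/A = ((-29*(-18 + (-1)**2 + 3*(-1)))*(3 + 1)**2)/(-661) = (-29*(-18 + 1 - 3)*4**2)*(-1/661) = (-29*(-20)*16)*(-1/661) = (580*16)*(-1/661) = 9280*(-1/661) = -9280/661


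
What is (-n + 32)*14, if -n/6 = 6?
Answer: 952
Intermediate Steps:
n = -36 (n = -6*6 = -36)
(-n + 32)*14 = (-1*(-36) + 32)*14 = (36 + 32)*14 = 68*14 = 952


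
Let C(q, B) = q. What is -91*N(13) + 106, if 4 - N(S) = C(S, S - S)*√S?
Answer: -258 + 1183*√13 ≈ 4007.4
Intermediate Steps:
N(S) = 4 - S^(3/2) (N(S) = 4 - S*√S = 4 - S^(3/2))
-91*N(13) + 106 = -91*(4 - 13^(3/2)) + 106 = -91*(4 - 13*√13) + 106 = (-364 + 1183*√13) + 106 = -258 + 1183*√13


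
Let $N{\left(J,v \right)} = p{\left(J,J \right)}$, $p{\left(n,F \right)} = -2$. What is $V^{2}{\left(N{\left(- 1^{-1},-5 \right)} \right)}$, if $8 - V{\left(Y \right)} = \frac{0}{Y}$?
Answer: $64$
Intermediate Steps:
$N{\left(J,v \right)} = -2$
$V{\left(Y \right)} = 8$ ($V{\left(Y \right)} = 8 - \frac{0}{Y} = 8 - 0 = 8 + 0 = 8$)
$V^{2}{\left(N{\left(- 1^{-1},-5 \right)} \right)} = 8^{2} = 64$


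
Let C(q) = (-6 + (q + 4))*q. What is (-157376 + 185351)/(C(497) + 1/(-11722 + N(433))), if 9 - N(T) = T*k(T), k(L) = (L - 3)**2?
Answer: 2240053728675/19699260699194 ≈ 0.11371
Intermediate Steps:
k(L) = (-3 + L)**2
N(T) = 9 - T*(-3 + T)**2
C(q) = q*(-2 + q) (C(q) = (-6 + (4 + q))*q = (-2 + q)*q = q*(-2 + q))
(-157376 + 185351)/(C(497) + 1/(-11722 + N(433))) = (-157376 + 185351)/(497*(-2 + 497) + 1/(-11722 + (9 - 1*433*(-3 + 433)**2))) = 27975/(497*495 + 1/(-11722 + (9 - 1*433*430**2))) = 27975/(246015 + 1/(-11722 + (9 - 1*433*184900))) = 27975/(246015 + 1/(-11722 + (9 - 80061700))) = 27975/(246015 + 1/(-11722 - 80061691)) = 27975/(246015 + 1/(-80073413)) = 27975/(246015 - 1/80073413) = 27975/(19699260699194/80073413) = 27975*(80073413/19699260699194) = 2240053728675/19699260699194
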